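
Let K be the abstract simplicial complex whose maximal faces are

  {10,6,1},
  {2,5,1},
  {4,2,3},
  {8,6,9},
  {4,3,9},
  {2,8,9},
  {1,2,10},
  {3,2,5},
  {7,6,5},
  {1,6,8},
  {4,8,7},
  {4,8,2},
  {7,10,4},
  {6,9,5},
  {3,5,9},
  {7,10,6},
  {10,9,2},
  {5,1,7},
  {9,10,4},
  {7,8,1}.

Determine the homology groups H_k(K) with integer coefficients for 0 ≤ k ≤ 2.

H_0 ≅ Z,  H_1 ≅ Z × Z/2,  H_2 = 0.

We work with the vertex ordering 1 < 2 < 3 < 4 < 5 < 6 < 7 < 8 < 9 < 10. The simplices of K, each written with vertices in increasing order, are:

  0-simplices (10): [1], [2], [3], [4], [5], [6], [7], [8], [9], [10]
  1-simplices (30): (30 of them)
  2-simplices (20): (20 of them)

giving chain groups C_0 ≅ Z^10, C_1 ≅ Z^30, C_2 ≅ Z^20.

Boundary ∂_1: C_1 → C_0 is given by ∂[p,q] = [q] − [p].
As a 10×30 matrix over Z this has rank 9, with invariant factors (1,1,1,1,1,1,1,1,1).

The boundary map ∂_2: C_2 → C_1 maps a triangle to the signed sum of its edges. For instance
  ∂[4,9,10] = [9,10] − [4,10] + [4,9],
  ∂[1,7,8] = [7,8] − [1,8] + [1,7].
The 30×20 boundary matrix has rank 20 and Smith normal form diag(1,1,1,1,1,1,1,1,1,1,1,1,1,1,1,1,1,1,1,2).

Reading off H_k = ker ∂_k / im ∂_{k+1}:

  H_0: rank C_0 − rank ∂_1 = 10 − 9 = 1, and the invariant factors of ∂_1 are all 1, so H_0 ≅ Z.
  H_1: rank ker ∂_1 − rank ∂_2 = (30 − 9) − 20 = 1, and ∂_2 has invariant factor 2 > 1, so H_1 ≅ Z × Z/2.
  H_2: rank ker ∂_2 − rank ∂_3 = (20 − 20) − 0 = 0, and there is no ∂_3, so H_2 ≅ 0.

(K is a triangulation of the Klein bottle.)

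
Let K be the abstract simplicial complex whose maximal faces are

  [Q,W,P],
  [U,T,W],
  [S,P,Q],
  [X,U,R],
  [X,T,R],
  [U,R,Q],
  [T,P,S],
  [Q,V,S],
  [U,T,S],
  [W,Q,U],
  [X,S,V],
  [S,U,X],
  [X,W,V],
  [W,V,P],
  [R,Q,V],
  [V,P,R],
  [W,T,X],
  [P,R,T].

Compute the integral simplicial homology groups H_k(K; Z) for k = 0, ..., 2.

We work with the vertex ordering P < Q < R < S < T < U < V < W < X. The simplices of K, each written with vertices in increasing order, are:

  0-simplices (9): P, Q, R, S, T, U, V, W, X
  1-simplices (27): PQ, PR, PS, PT, PV, PW, QR, QS, QU, QV, QW, RT, RU, RV, RX, ST, SU, SV, SX, TU, TW, TX, UW, UX, VW, VX, WX
  2-simplices (18): PQS, PQW, PRT, PRV, PST, PVW, QRU, QRV, QSV, QUW, RTX, RUX, STU, SUX, SVX, TUW, TWX, VWX

giving chain groups C_0 ≅ Z^9, C_1 ≅ Z^27, C_2 ≅ Z^18.

The boundary map ∂_1: C_1 → C_0 maps an edge to its endpoints' difference, ∂[p,q] = q − p. For instance
  ∂PS = S − P.
As a 9×27 matrix over Z this has rank 8, with invariant factors (1,1,1,1,1,1,1,1).

Boundary ∂_2: C_2 → C_1 sends each 2-simplex [p,q,r] to [q,r] − [p,r] + [p,q]. For instance
  ∂QRV = RV − QV + QR,
  ∂QUW = UW − QW + QU.
The resulting 27×18 matrix has rank 18, and its Smith normal form has invariant factors (1,1,1,1,1,1,1,1,1,1,1,1,1,1,1,1,1,2).

From H_k ≅ ker(∂_k) / im(∂_{k+1}) we obtain:

  H_0: rank C_0 − rank ∂_1 = 9 − 8 = 1, and the invariant factors of ∂_1 are all 1, so H_0 ≅ Z.
  H_1: rank ker ∂_1 − rank ∂_2 = (27 − 8) − 18 = 1, and ∂_2 has invariant factor 2 > 1, so H_1 ≅ Z × Z/2.
  H_2: rank ker ∂_2 − rank ∂_3 = (18 − 18) − 0 = 0, and there is no ∂_3, so H_2 ≅ 0.

(K is a triangulation of the Klein bottle.)

H_0 = Z,  H_1 = Z × Z/2,  H_2 = 0.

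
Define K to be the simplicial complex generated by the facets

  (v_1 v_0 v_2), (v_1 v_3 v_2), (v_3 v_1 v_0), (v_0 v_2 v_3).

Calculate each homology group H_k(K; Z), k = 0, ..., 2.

Order the vertices as v_0 < v_1 < v_2 < v_3. Listing each simplex with vertices in this order, K has dimension 2 with simplices:

  0-simplices (4): [v_0], [v_1], [v_2], [v_3]
  1-simplices (6): [v_0,v_1], [v_0,v_2], [v_0,v_3], [v_1,v_2], [v_1,v_3], [v_2,v_3]
  2-simplices (4): [v_0,v_1,v_2], [v_0,v_1,v_3], [v_0,v_2,v_3], [v_1,v_2,v_3]

giving chain groups C_0 ≅ Z^4, C_1 ≅ Z^6, C_2 ≅ Z^4.

∂_1: C_1 → C_0 maps an edge to its endpoints' difference, ∂[p,q] = q − p. For instance
  ∂[v_1,v_3] = [v_3] − [v_1].
The resulting 4×6 matrix has rank 3, and its Smith normal form has invariant factors (1,1,1).

∂_2: C_2 → C_1 maps a triangle to the signed sum of its edges. For instance
  ∂[v_0,v_1,v_2] = [v_1,v_2] − [v_0,v_2] + [v_0,v_1],
  ∂[v_0,v_1,v_3] = [v_1,v_3] − [v_0,v_3] + [v_0,v_1].
As a 6×4 matrix over Z this has rank 3, with invariant factors (1,1,1).

Reading off H_k = ker ∂_k / im ∂_{k+1}:

  H_0: rank C_0 − rank ∂_1 = 4 − 3 = 1, and the invariant factors of ∂_1 are all 1, so H_0 = Z.
  H_1: rank ker ∂_1 − rank ∂_2 = (6 − 3) − 3 = 0, and the invariant factors of ∂_2 are all 1, so H_1 = 0.
  H_2: rank ker ∂_2 − rank ∂_3 = (4 − 3) − 0 = 1, and there is no ∂_3, so H_2 = Z.

(K is a triangulation of the 2-sphere S^2.)

H_0 ≅ Z,  H_1 = 0,  H_2 ≅ Z.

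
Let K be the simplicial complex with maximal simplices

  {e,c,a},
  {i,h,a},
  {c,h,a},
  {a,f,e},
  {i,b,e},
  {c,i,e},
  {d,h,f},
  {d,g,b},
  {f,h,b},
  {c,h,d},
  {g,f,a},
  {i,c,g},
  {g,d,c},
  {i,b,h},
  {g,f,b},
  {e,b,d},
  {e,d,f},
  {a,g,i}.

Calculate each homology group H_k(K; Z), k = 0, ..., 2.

We work with the vertex ordering a < b < c < d < e < f < g < h < i. The simplices of K, each written with vertices in increasing order, are:

  0-simplices (9): a, b, c, d, e, f, g, h, i
  1-simplices (27): ac, ae, af, ag, ah, ai, bd, be, bf, bg, bh, bi, cd, ce, cg, ch, ci, de, df, dg, dh, ef, ei, fg, fh, gi, hi
  2-simplices (18): ace, ach, aef, afg, agi, ahi, bde, bdg, bei, bfg, bfh, bhi, cdg, cdh, cei, cgi, def, dfh

giving chain groups C_0 ≅ Z^9, C_1 ≅ Z^27, C_2 ≅ Z^18.

Boundary ∂_1: C_1 → C_0 maps an edge to its endpoints' difference, ∂[p,q] = q − p. For instance
  ∂ah = h − a.
The 9×27 boundary matrix has rank 8 and Smith normal form diag(1,1,1,1,1,1,1,1).

Boundary ∂_2: C_2 → C_1 sends each 2-simplex [p,q,r] to [q,r] − [p,r] + [p,q]. For instance
  ∂def = ef − df + de,
  ∂cdh = dh − ch + cd.
The 27×18 boundary matrix has rank 18 and Smith normal form diag(1,1,1,1,1,1,1,1,1,1,1,1,1,1,1,1,1,2).

From H_k ≅ ker(∂_k) / im(∂_{k+1}) we obtain:

  H_0: rank C_0 − rank ∂_1 = 9 − 8 = 1, and the invariant factors of ∂_1 are all 1, so H_0 ≅ Z.
  H_1: rank ker ∂_1 − rank ∂_2 = (27 − 8) − 18 = 1, and ∂_2 has invariant factor 2 > 1, so H_1 ≅ Z ⊕ Z/2.
  H_2: rank ker ∂_2 − rank ∂_3 = (18 − 18) − 0 = 0, and there is no ∂_3, so H_2 ≅ 0.

H_0 ≅ Z,  H_1 ≅ Z ⊕ Z/2,  H_2 = 0.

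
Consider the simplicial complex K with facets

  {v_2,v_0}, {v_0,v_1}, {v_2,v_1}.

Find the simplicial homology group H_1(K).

H_1 = Z.

Take the total order v_0 < v_1 < v_2 on the vertex set. Then K (dimension 1) consists of the simplices:

  0-simplices (3): [v_0], [v_1], [v_2]
  1-simplices (3): [v_0,v_1], [v_0,v_2], [v_1,v_2]

Hence C_0 ≅ Z^3, C_1 ≅ Z^3.

∂_1: C_1 → C_0 maps an edge to its endpoints' difference, ∂[p,q] = q − p.
This gives a 3×3 integer matrix of rank 2; reducing to Smith normal form yields diagonal entries (1,1).

Reading off H_k = ker ∂_k / im ∂_{k+1}:

  H_1: rank ker ∂_1 − rank ∂_2 = (3 − 2) − 0 = 1, and there is no ∂_2, so H_1 ≅ Z.

(K is a triangulation of the circle S^1.)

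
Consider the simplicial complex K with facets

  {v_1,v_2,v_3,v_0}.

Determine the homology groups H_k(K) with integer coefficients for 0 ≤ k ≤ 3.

H_0 = Z,  H_1 = 0,  H_2 = 0,  H_3 = 0.

Fix the vertex order v_0 < v_1 < v_2 < v_3 and write every simplex with vertices in increasing order. Then dim K = 3 and the simplices of K are:

  0-simplices (4): [v_0], [v_1], [v_2], [v_3]
  1-simplices (6): [v_0,v_1], [v_0,v_2], [v_0,v_3], [v_1,v_2], [v_1,v_3], [v_2,v_3]
  2-simplices (4): [v_0,v_1,v_2], [v_0,v_1,v_3], [v_0,v_2,v_3], [v_1,v_2,v_3]
  3-simplices (1): [v_0,v_1,v_2,v_3]

so the chain groups are C_0 ≅ Z^4, C_1 ≅ Z^6, C_2 ≅ Z^4, C_3 ≅ Z^1.

∂_1: C_1 → C_0 sends each edge [p,q] (with p < q) to q − p. For instance
  ∂[v_1,v_3] = [v_3] − [v_1].
This gives a 4×6 integer matrix of rank 3; reducing to Smith normal form yields diagonal entries (1,1,1).

Boundary ∂_2: C_2 → C_1 maps a triangle to the signed sum of its edges. For instance
  ∂[v_0,v_1,v_3] = [v_1,v_3] − [v_0,v_3] + [v_0,v_1],
  ∂[v_0,v_1,v_2] = [v_1,v_2] − [v_0,v_2] + [v_0,v_1].
The resulting 6×4 matrix has rank 3, and its Smith normal form has invariant factors (1,1,1).

∂_3: C_3 → C_2 sends each 3-simplex σ to the alternating sum Σ_i (−1)^i (σ with its i-th vertex removed). For instance
  ∂[v_0,v_1,v_2,v_3] = [v_1,v_2,v_3] − [v_0,v_2,v_3] + [v_0,v_1,v_3] − [v_0,v_1,v_2].
The 4×1 boundary matrix has rank 1 and Smith normal form diag(1).

Reading off H_k = ker ∂_k / im ∂_{k+1}:

  H_0: rank C_0 − rank ∂_1 = 4 − 3 = 1, and the invariant factors of ∂_1 are all 1, so H_0 = Z.
  H_1: rank ker ∂_1 − rank ∂_2 = (6 − 3) − 3 = 0, and the invariant factors of ∂_2 are all 1, so H_1 = 0.
  H_2: rank ker ∂_2 − rank ∂_3 = (4 − 3) − 1 = 0, and the invariant factors of ∂_3 are all 1, so H_2 = 0.
  H_3: rank ker ∂_3 − rank ∂_4 = (1 − 1) − 0 = 0, and there is no ∂_4, so H_3 = 0.

As a check, the Euler characteristic is 4 − 6 + 4 − 1 = 1, which agrees with 1 − 0 + 0 − 0 = 1.
(K is a triangulation of the 3-simplex.)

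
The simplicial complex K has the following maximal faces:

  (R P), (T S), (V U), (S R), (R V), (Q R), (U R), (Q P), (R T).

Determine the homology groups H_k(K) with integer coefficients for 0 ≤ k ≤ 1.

Take the total order P < Q < R < S < T < U < V on the vertex set. Then K (dimension 1) consists of the simplices:

  0-simplices (7): P, Q, R, S, T, U, V
  1-simplices (9): PQ, PR, QR, RS, RT, RU, RV, ST, UV

so the chain groups are C_0 ≅ Z^7, C_1 ≅ Z^9.

The boundary map ∂_1: C_1 → C_0 maps an edge to its endpoints' difference, ∂[p,q] = q − p.
The resulting 7×9 matrix has rank 6, and its Smith normal form has invariant factors (1,1,1,1,1,1).

Computing H_k = (kernel of ∂_k) / (image of ∂_{k+1}):

  H_0: rank C_0 − rank ∂_1 = 7 − 6 = 1, and the invariant factors of ∂_1 are all 1, so H_0 ≅ Z.
  H_1: rank ker ∂_1 − rank ∂_2 = (9 − 6) − 0 = 3, and there is no ∂_2, so H_1 ≅ Z^3.

H_0 ≅ Z,  H_1 ≅ Z^3.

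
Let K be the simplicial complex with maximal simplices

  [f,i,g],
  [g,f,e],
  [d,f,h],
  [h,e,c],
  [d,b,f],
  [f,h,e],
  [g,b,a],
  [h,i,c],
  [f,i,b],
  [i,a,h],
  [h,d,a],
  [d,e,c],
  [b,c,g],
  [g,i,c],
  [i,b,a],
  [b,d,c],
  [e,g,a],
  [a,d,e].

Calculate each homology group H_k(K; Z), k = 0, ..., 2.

H_0 ≅ Z,  H_1 ≅ Z ⊕ Z/2,  H_2 = 0.

Order the vertices as a < b < c < d < e < f < g < h < i. Listing each simplex with vertices in this order, K has dimension 2 with simplices:

  0-simplices (9): a, b, c, d, e, f, g, h, i
  1-simplices (27): ab, ad, ae, ag, ah, ai, bc, bd, bf, bg, bi, cd, ce, cg, ch, ci, de, df, dh, ef, eg, eh, fg, fh, fi, gi, hi
  2-simplices (18): abg, abi, ade, adh, aeg, ahi, bcd, bcg, bdf, bfi, cde, ceh, cgi, chi, dfh, efg, efh, fgi

Hence C_0 ≅ Z^9, C_1 ≅ Z^27, C_2 ≅ Z^18.

Boundary ∂_1: C_1 → C_0 sends each edge [p,q] (with p < q) to q − p. For instance
  ∂ah = h − a.
The resulting 9×27 matrix has rank 8, and its Smith normal form has invariant factors (1,1,1,1,1,1,1,1).

The boundary map ∂_2: C_2 → C_1 acts by ∂[p,q,r] = [q,r] − [p,r] + [p,q]. For instance
  ∂ade = de − ae + ad,
  ∂fgi = gi − fi + fg.
The resulting 27×18 matrix has rank 18, and its Smith normal form has invariant factors (1,1,1,1,1,1,1,1,1,1,1,1,1,1,1,1,1,2).

From H_k ≅ ker(∂_k) / im(∂_{k+1}) we obtain:

  H_0: rank C_0 − rank ∂_1 = 9 − 8 = 1, and the invariant factors of ∂_1 are all 1, so H_0 ≅ Z.
  H_1: rank ker ∂_1 − rank ∂_2 = (27 − 8) − 18 = 1, and ∂_2 has invariant factor 2 > 1, so H_1 ≅ Z ⊕ Z/2.
  H_2: rank ker ∂_2 − rank ∂_3 = (18 − 18) − 0 = 0, and there is no ∂_3, so H_2 ≅ 0.

(K is a triangulation of the Klein bottle.)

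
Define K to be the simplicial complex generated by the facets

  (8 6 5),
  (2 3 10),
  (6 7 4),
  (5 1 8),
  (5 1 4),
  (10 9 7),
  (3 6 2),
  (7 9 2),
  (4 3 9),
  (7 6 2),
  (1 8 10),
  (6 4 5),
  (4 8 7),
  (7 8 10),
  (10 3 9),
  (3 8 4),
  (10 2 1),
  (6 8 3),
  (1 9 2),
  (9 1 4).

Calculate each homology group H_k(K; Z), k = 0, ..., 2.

Take the total order 1 < 2 < 3 < 4 < 5 < 6 < 7 < 8 < 9 < 10 on the vertex set. Then K (dimension 2) consists of the simplices:

  0-simplices (10): [1], [2], [3], [4], [5], [6], [7], [8], [9], [10]
  1-simplices (30): (30 of them)
  2-simplices (20): (20 of them)

so the chain groups are C_0 ≅ Z^10, C_1 ≅ Z^30, C_2 ≅ Z^20.

Boundary ∂_1: C_1 → C_0 is given by ∂[p,q] = [q] − [p].
The 10×30 boundary matrix has rank 9 and Smith normal form diag(1,1,1,1,1,1,1,1,1).

∂_2: C_2 → C_1 acts by ∂[p,q,r] = [q,r] − [p,r] + [p,q]. For instance
  ∂[3,6,8] = [6,8] − [3,8] + [3,6],
  ∂[2,3,10] = [3,10] − [2,10] + [2,3].
This gives a 30×20 integer matrix of rank 20; reducing to Smith normal form yields diagonal entries (1,1,1,1,1,1,1,1,1,1,1,1,1,1,1,1,1,1,1,2).

Computing H_k = (kernel of ∂_k) / (image of ∂_{k+1}):

  H_0: rank C_0 − rank ∂_1 = 10 − 9 = 1, and the invariant factors of ∂_1 are all 1, so H_0 ≅ Z.
  H_1: rank ker ∂_1 − rank ∂_2 = (30 − 9) − 20 = 1, and ∂_2 has invariant factor 2 > 1, so H_1 ≅ Z ⊕ Z/2.
  H_2: rank ker ∂_2 − rank ∂_3 = (20 − 20) − 0 = 0, and there is no ∂_3, so H_2 ≅ 0.

As a check, the Euler characteristic is 10 − 30 + 20 = 0, which agrees with 1 − 1 + 0 = 0.
(K is a triangulation of the Klein bottle.)

H_0 ≅ Z,  H_1 ≅ Z ⊕ Z/2,  H_2 = 0.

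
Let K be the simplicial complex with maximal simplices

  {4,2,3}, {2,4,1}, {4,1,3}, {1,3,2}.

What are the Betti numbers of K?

b_0 = 1, b_1 = 0, b_2 = 1.

We work with the vertex ordering 1 < 2 < 3 < 4. The simplices of K, each written with vertices in increasing order, are:

  0-simplices (4): [1], [2], [3], [4]
  1-simplices (6): [1,2], [1,3], [1,4], [2,3], [2,4], [3,4]
  2-simplices (4): [1,2,3], [1,2,4], [1,3,4], [2,3,4]

giving chain groups C_0 ≅ Z^4, C_1 ≅ Z^6, C_2 ≅ Z^4.

The boundary map ∂_1: C_1 → C_0 sends each edge [p,q] (with p < q) to q − p. For instance
  ∂[1,3] = [3] − [1].
The 4×6 boundary matrix has rank 3 and Smith normal form diag(1,1,1).

Boundary ∂_2: C_2 → C_1 maps a triangle to the signed sum of its edges. For instance
  ∂[1,3,4] = [3,4] − [1,4] + [1,3],
  ∂[1,2,3] = [2,3] − [1,3] + [1,2].
As a 6×4 matrix over Z this has rank 3, with invariant factors (1,1,1).

From H_k ≅ ker(∂_k) / im(∂_{k+1}) we obtain:

  H_0: rank C_0 − rank ∂_1 = 4 − 3 = 1, and the invariant factors of ∂_1 are all 1, so H_0 ≅ Z.
  H_1: rank ker ∂_1 − rank ∂_2 = (6 − 3) − 3 = 0, and the invariant factors of ∂_2 are all 1, so H_1 ≅ 0.
  H_2: rank ker ∂_2 − rank ∂_3 = (4 − 3) − 0 = 1, and there is no ∂_3, so H_2 ≅ Z.

As a check, the Euler characteristic is 4 − 6 + 4 = 2, which agrees with 1 − 0 + 1 = 2.
(K is a triangulation of the 2-sphere S^2.)

Hence the Betti numbers are b_0 = 1, b_1 = 0, b_2 = 1.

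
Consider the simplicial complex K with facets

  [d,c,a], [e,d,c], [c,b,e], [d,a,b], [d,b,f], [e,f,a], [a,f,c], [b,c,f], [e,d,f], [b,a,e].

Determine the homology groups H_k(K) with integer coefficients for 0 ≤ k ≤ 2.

We work with the vertex ordering a < b < c < d < e < f. The simplices of K, each written with vertices in increasing order, are:

  0-simplices (6): a, b, c, d, e, f
  1-simplices (15): ab, ac, ad, ae, af, bc, bd, be, bf, cd, ce, cf, de, df, ef
  2-simplices (10): abd, abe, acd, acf, aef, bce, bcf, bdf, cde, def

Hence C_0 ≅ Z^6, C_1 ≅ Z^15, C_2 ≅ Z^10.

The boundary map ∂_1: C_1 → C_0 sends each edge [p,q] (with p < q) to q − p. For instance
  ∂ad = d − a.
The 6×15 boundary matrix has rank 5 and Smith normal form diag(1,1,1,1,1).

The boundary map ∂_2: C_2 → C_1 maps a triangle to the signed sum of its edges. For instance
  ∂abe = be − ae + ab,
  ∂def = ef − df + de.
As a 15×10 matrix over Z this has rank 10, with invariant factors (1,1,1,1,1,1,1,1,1,2).

Computing H_k = (kernel of ∂_k) / (image of ∂_{k+1}):

  H_0: rank C_0 − rank ∂_1 = 6 − 5 = 1, and the invariant factors of ∂_1 are all 1, so H_0 ≅ Z.
  H_1: rank ker ∂_1 − rank ∂_2 = (15 − 5) − 10 = 0, and ∂_2 has invariant factor 2 > 1, so H_1 ≅ Z/2Z.
  H_2: rank ker ∂_2 − rank ∂_3 = (10 − 10) − 0 = 0, and there is no ∂_3, so H_2 ≅ 0.

H_0 ≅ Z,  H_1 ≅ Z/2Z,  H_2 = 0.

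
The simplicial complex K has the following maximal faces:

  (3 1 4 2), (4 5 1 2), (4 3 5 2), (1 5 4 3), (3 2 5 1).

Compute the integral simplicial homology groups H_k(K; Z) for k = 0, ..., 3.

H_0 ≅ Z,  H_1 = 0,  H_2 = 0,  H_3 ≅ Z.

Take the total order 1 < 2 < 3 < 4 < 5 on the vertex set. Then K (dimension 3) consists of the simplices:

  0-simplices (5): [1], [2], [3], [4], [5]
  1-simplices (10): [1,2], [1,3], [1,4], [1,5], [2,3], [2,4], [2,5], [3,4], [3,5], [4,5]
  2-simplices (10): [1,2,3], [1,2,4], [1,2,5], [1,3,4], [1,3,5], [1,4,5], [2,3,4], [2,3,5], [2,4,5], [3,4,5]
  3-simplices (5): [1,2,3,4], [1,2,3,5], [1,2,4,5], [1,3,4,5], [2,3,4,5]

Hence C_0 ≅ Z^5, C_1 ≅ Z^10, C_2 ≅ Z^10, C_3 ≅ Z^5.

Boundary ∂_1: C_1 → C_0 is given by ∂[p,q] = [q] − [p]. For instance
  ∂[1,5] = [5] − [1].
The 5×10 boundary matrix has rank 4 and Smith normal form diag(1,1,1,1).

Boundary ∂_2: C_2 → C_1 acts by ∂[p,q,r] = [q,r] − [p,r] + [p,q]. For instance
  ∂[1,2,4] = [2,4] − [1,4] + [1,2],
  ∂[2,3,5] = [3,5] − [2,5] + [2,3].
As a 10×10 matrix over Z this has rank 6, with invariant factors (1,1,1,1,1,1).

∂_3: C_3 → C_2 sends each 3-simplex σ to the alternating sum Σ_i (−1)^i (σ with its i-th vertex removed). For instance
  ∂[1,2,4,5] = [2,4,5] − [1,4,5] + [1,2,5] − [1,2,4],
  ∂[1,3,4,5] = [3,4,5] − [1,4,5] + [1,3,5] − [1,3,4].
This gives a 10×5 integer matrix of rank 4; reducing to Smith normal form yields diagonal entries (1,1,1,1).

Computing H_k = (kernel of ∂_k) / (image of ∂_{k+1}):

  H_0: rank C_0 − rank ∂_1 = 5 − 4 = 1, and the invariant factors of ∂_1 are all 1, so H_0 = Z.
  H_1: rank ker ∂_1 − rank ∂_2 = (10 − 4) − 6 = 0, and the invariant factors of ∂_2 are all 1, so H_1 = 0.
  H_2: rank ker ∂_2 − rank ∂_3 = (10 − 6) − 4 = 0, and the invariant factors of ∂_3 are all 1, so H_2 = 0.
  H_3: rank ker ∂_3 − rank ∂_4 = (5 − 4) − 0 = 1, and there is no ∂_4, so H_3 = Z.

(K is a triangulation of the 3-sphere S^3.)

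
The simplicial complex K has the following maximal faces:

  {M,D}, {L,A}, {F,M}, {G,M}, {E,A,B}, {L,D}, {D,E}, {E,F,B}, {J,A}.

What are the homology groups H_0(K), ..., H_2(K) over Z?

H_0 ≅ Z,  H_1 ≅ Z^2,  H_2 = 0.

Order the vertices as A < B < D < E < F < G < J < L < M. Listing each simplex with vertices in this order, K has dimension 2 with simplices:

  0-simplices (9): A, B, D, E, F, G, J, L, M
  1-simplices (12): AB, AE, AJ, AL, BE, BF, DE, DL, DM, EF, FM, GM
  2-simplices (2): ABE, BEF

giving chain groups C_0 ≅ Z^9, C_1 ≅ Z^12, C_2 ≅ Z^2.

∂_1: C_1 → C_0 is given by ∂[p,q] = [q] − [p]. For instance
  ∂BE = E − B.
As a 9×12 matrix over Z this has rank 8, with invariant factors (1,1,1,1,1,1,1,1).

∂_2: C_2 → C_1 sends each 2-simplex [p,q,r] to [q,r] − [p,r] + [p,q]. For instance
  ∂ABE = BE − AE + AB,
  ∂BEF = EF − BF + BE.
This gives a 12×2 integer matrix of rank 2; reducing to Smith normal form yields diagonal entries (1,1).

Reading off H_k = ker ∂_k / im ∂_{k+1}:

  H_0: rank C_0 − rank ∂_1 = 9 − 8 = 1, and the invariant factors of ∂_1 are all 1, so H_0 = Z.
  H_1: rank ker ∂_1 − rank ∂_2 = (12 − 8) − 2 = 2, and the invariant factors of ∂_2 are all 1, so H_1 = Z^2.
  H_2: rank ker ∂_2 − rank ∂_3 = (2 − 2) − 0 = 0, and there is no ∂_3, so H_2 = 0.

As a check, the Euler characteristic is 9 − 12 + 2 = -1, which agrees with 1 − 2 + 0 = -1.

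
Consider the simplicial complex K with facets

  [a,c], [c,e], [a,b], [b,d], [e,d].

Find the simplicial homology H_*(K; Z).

Take the total order a < b < c < d < e on the vertex set. Then K (dimension 1) consists of the simplices:

  0-simplices (5): a, b, c, d, e
  1-simplices (5): ab, ac, bd, ce, de

so the chain groups are C_0 ≅ Z^5, C_1 ≅ Z^5.

The boundary map ∂_1: C_1 → C_0 is given by ∂[p,q] = [q] − [p]. For instance
  ∂bd = d − b.
The 5×5 boundary matrix has rank 4 and Smith normal form diag(1,1,1,1).

Computing H_k = (kernel of ∂_k) / (image of ∂_{k+1}):

  H_0: rank C_0 − rank ∂_1 = 5 − 4 = 1, and the invariant factors of ∂_1 are all 1, so H_0 ≅ Z.
  H_1: rank ker ∂_1 − rank ∂_2 = (5 − 4) − 0 = 1, and there is no ∂_2, so H_1 ≅ Z.

H_0 = Z,  H_1 = Z.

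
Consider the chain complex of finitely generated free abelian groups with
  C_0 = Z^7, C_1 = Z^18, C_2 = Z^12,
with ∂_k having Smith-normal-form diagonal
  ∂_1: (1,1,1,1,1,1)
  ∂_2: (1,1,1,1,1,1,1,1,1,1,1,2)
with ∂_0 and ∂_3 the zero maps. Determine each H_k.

H_0 ≅ Z,  H_1 ≅ Z/2,  H_2 = 0.

H_0: b_0 = 7 − 0 − 6 = 1; torsion from ∂_1 factors > 1: none. So H_0 ≅ Z.
H_1: b_1 = 18 − 6 − 12 = 0; torsion from ∂_2 factors > 1: [2]. So H_1 ≅ Z/2.
H_2: b_2 = 12 − 12 − 0 = 0; torsion from ∂_3 factors > 1: none. So H_2 ≅ 0.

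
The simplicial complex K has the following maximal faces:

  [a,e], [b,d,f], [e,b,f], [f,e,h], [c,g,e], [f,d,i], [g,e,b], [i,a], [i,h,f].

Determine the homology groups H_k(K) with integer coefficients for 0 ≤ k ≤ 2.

H_0 ≅ Z,  H_1 ≅ Z,  H_2 = 0.

Fix the vertex order a < b < c < d < e < f < g < h < i and write every simplex with vertices in increasing order. Then dim K = 2 and the simplices of K are:

  0-simplices (9): a, b, c, d, e, f, g, h, i
  1-simplices (16): ae, ai, bd, be, bf, bg, ce, cg, df, di, ef, eg, eh, fh, fi, hi
  2-simplices (7): bdf, bef, beg, ceg, dfi, efh, fhi

so the chain groups are C_0 ≅ Z^9, C_1 ≅ Z^16, C_2 ≅ Z^7.

∂_1: C_1 → C_0 sends each edge [p,q] (with p < q) to q − p. For instance
  ∂bg = g − b.
The 9×16 boundary matrix has rank 8 and Smith normal form diag(1,1,1,1,1,1,1,1).

∂_2: C_2 → C_1 maps a triangle to the signed sum of its edges. For instance
  ∂efh = fh − eh + ef,
  ∂ceg = eg − cg + ce.
The 16×7 boundary matrix has rank 7 and Smith normal form diag(1,1,1,1,1,1,1).

Now H_k = ker ∂_k / im ∂_{k+1}, so:

  H_0: rank C_0 − rank ∂_1 = 9 − 8 = 1, and the invariant factors of ∂_1 are all 1, so H_0 ≅ Z.
  H_1: rank ker ∂_1 − rank ∂_2 = (16 − 8) − 7 = 1, and the invariant factors of ∂_2 are all 1, so H_1 ≅ Z.
  H_2: rank ker ∂_2 − rank ∂_3 = (7 − 7) − 0 = 0, and there is no ∂_3, so H_2 ≅ 0.

As a check, the Euler characteristic is 9 − 16 + 7 = 0, which agrees with 1 − 1 + 0 = 0.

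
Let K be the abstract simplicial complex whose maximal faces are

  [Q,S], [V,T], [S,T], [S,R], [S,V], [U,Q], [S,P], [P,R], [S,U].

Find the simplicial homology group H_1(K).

H_1 = Z^3.

Fix the vertex order P < Q < R < S < T < U < V and write every simplex with vertices in increasing order. Then dim K = 1 and the simplices of K are:

  0-simplices (7): P, Q, R, S, T, U, V
  1-simplices (9): PR, PS, QS, QU, RS, ST, SU, SV, TV

Hence C_0 ≅ Z^7, C_1 ≅ Z^9.

Boundary ∂_1: C_1 → C_0 is given by ∂[p,q] = [q] − [p]. For instance
  ∂TV = V − T.
As a 7×9 matrix over Z this has rank 6, with invariant factors (1,1,1,1,1,1).

Now H_k = ker ∂_k / im ∂_{k+1}, so:

  H_1: rank ker ∂_1 − rank ∂_2 = (9 − 6) − 0 = 3, and there is no ∂_2, so H_1 = Z^3.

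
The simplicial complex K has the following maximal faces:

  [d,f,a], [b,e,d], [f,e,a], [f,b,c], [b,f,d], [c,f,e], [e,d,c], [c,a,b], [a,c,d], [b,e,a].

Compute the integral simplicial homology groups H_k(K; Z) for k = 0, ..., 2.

Order the vertices as a < b < c < d < e < f. Listing each simplex with vertices in this order, K has dimension 2 with simplices:

  0-simplices (6): a, b, c, d, e, f
  1-simplices (15): ab, ac, ad, ae, af, bc, bd, be, bf, cd, ce, cf, de, df, ef
  2-simplices (10): abc, abe, acd, adf, aef, bcf, bde, bdf, cde, cef

so the chain groups are C_0 ≅ Z^6, C_1 ≅ Z^15, C_2 ≅ Z^10.

Boundary ∂_1: C_1 → C_0 maps an edge to its endpoints' difference, ∂[p,q] = q − p.
The 6×15 boundary matrix has rank 5 and Smith normal form diag(1,1,1,1,1).

∂_2: C_2 → C_1 maps a triangle to the signed sum of its edges. For instance
  ∂adf = df − af + ad,
  ∂abe = be − ae + ab.
The 15×10 boundary matrix has rank 10 and Smith normal form diag(1,1,1,1,1,1,1,1,1,2).

Reading off H_k = ker ∂_k / im ∂_{k+1}:

  H_0: rank C_0 − rank ∂_1 = 6 − 5 = 1, and the invariant factors of ∂_1 are all 1, so H_0 = Z.
  H_1: rank ker ∂_1 − rank ∂_2 = (15 − 5) − 10 = 0, and ∂_2 has invariant factor 2 > 1, so H_1 = Z/2Z.
  H_2: rank ker ∂_2 − rank ∂_3 = (10 − 10) − 0 = 0, and there is no ∂_3, so H_2 = 0.

H_0 = Z,  H_1 = Z/2Z,  H_2 = 0.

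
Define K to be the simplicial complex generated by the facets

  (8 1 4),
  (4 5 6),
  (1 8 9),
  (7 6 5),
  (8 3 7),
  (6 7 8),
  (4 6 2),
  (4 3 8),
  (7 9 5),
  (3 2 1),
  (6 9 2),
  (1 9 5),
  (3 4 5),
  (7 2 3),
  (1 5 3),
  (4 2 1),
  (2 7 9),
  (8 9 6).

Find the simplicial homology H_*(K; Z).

K has 9 vertices, 27 edges, 18 triangles.
rank ∂_0 = 0, rank ∂_1 = 8 ⇒ b_0 = 9 − 0 − 8 = 1; all invariant factors of ∂_1 are 1 so no torsion. So H_0 = Z.
rank ∂_1 = 8, rank ∂_2 = 18 ⇒ b_1 = 27 − 8 − 18 = 1; ∂_2 has invariant factor(s) [2] giving torsion. So H_1 = Z ⊕ Z/2.
rank ∂_2 = 18, rank ∂_3 = 0 ⇒ b_2 = 18 − 18 − 0 = 0. So H_2 = 0.

H_0 ≅ Z,  H_1 ≅ Z ⊕ Z/2,  H_2 = 0.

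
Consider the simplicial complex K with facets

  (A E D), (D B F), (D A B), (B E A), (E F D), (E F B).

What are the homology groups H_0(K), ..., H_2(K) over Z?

H_0 ≅ Z,  H_1 = 0,  H_2 ≅ Z.

K has 5 vertices, 9 edges, 6 triangles.
rank ∂_0 = 0, rank ∂_1 = 4 ⇒ b_0 = 5 − 0 − 4 = 1; all invariant factors of ∂_1 are 1 so no torsion. So H_0 = Z.
rank ∂_1 = 4, rank ∂_2 = 5 ⇒ b_1 = 9 − 4 − 5 = 0; all invariant factors of ∂_2 are 1 so no torsion. So H_1 = 0.
rank ∂_2 = 5, rank ∂_3 = 0 ⇒ b_2 = 6 − 5 − 0 = 1. So H_2 = Z.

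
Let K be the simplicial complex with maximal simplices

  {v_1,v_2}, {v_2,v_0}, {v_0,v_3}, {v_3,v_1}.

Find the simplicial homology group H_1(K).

Order the vertices as v_0 < v_1 < v_2 < v_3. Listing each simplex with vertices in this order, K has dimension 1 with simplices:

  0-simplices (4): [v_0], [v_1], [v_2], [v_3]
  1-simplices (4): [v_0,v_2], [v_0,v_3], [v_1,v_2], [v_1,v_3]

giving chain groups C_0 ≅ Z^4, C_1 ≅ Z^4.

∂_1: C_1 → C_0 maps an edge to its endpoints' difference, ∂[p,q] = q − p.
The 4×4 boundary matrix has rank 3 and Smith normal form diag(1,1,1).

Computing H_k = (kernel of ∂_k) / (image of ∂_{k+1}):

  H_1: rank ker ∂_1 − rank ∂_2 = (4 − 3) − 0 = 1, and there is no ∂_2, so H_1 ≅ Z.

H_1 = Z.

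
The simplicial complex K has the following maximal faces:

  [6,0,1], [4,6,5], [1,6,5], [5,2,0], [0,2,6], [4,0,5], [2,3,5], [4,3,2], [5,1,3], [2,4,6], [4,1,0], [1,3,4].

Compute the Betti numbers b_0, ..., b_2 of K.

Order the vertices as 0 < 1 < 2 < 3 < 4 < 5 < 6. Listing each simplex with vertices in this order, K has dimension 2 with simplices:

  0-simplices (7): [0], [1], [2], [3], [4], [5], [6]
  1-simplices (18): [0,1], [0,2], [0,4], [0,5], [0,6], [1,3], [1,4], [1,5], [1,6], [2,3], [2,4], [2,5], [2,6], [3,4], [3,5], [4,5], [4,6], [5,6]
  2-simplices (12): [0,1,4], [0,1,6], [0,2,5], [0,2,6], [0,4,5], [1,3,4], [1,3,5], [1,5,6], [2,3,4], [2,3,5], [2,4,6], [4,5,6]

so the chain groups are C_0 ≅ Z^7, C_1 ≅ Z^18, C_2 ≅ Z^12.

∂_1: C_1 → C_0 sends each edge [p,q] (with p < q) to q − p. For instance
  ∂[1,4] = [4] − [1].
The resulting 7×18 matrix has rank 6, and its Smith normal form has invariant factors (1,1,1,1,1,1).

The boundary map ∂_2: C_2 → C_1 maps a triangle to the signed sum of its edges. For instance
  ∂[2,3,4] = [3,4] − [2,4] + [2,3],
  ∂[0,1,4] = [1,4] − [0,4] + [0,1].
This gives a 18×12 integer matrix of rank 12; reducing to Smith normal form yields diagonal entries (1,1,1,1,1,1,1,1,1,1,1,2).

Reading off H_k = ker ∂_k / im ∂_{k+1}:

  H_0: rank C_0 − rank ∂_1 = 7 − 6 = 1, and the invariant factors of ∂_1 are all 1, so H_0 ≅ Z.
  H_1: rank ker ∂_1 − rank ∂_2 = (18 − 6) − 12 = 0, and ∂_2 has invariant factor 2 > 1, so H_1 ≅ Z/2Z.
  H_2: rank ker ∂_2 − rank ∂_3 = (12 − 12) − 0 = 0, and there is no ∂_3, so H_2 ≅ 0.

As a check, the Euler characteristic is 7 − 18 + 12 = 1, which agrees with 1 − 0 + 0 = 1.
(K is a triangulation of the real projective plane RP^2.)

Hence the Betti numbers are b_0 = 1, b_1 = 0, b_2 = 0.

b_0 = 1, b_1 = 0, b_2 = 0.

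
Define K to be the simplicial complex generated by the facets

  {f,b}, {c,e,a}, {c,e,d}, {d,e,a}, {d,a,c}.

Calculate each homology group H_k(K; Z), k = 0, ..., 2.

H_0 = Z^2,  H_1 = 0,  H_2 = Z.

Order the vertices as a < b < c < d < e < f. Listing each simplex with vertices in this order, K has dimension 2 with simplices:

  0-simplices (6): a, b, c, d, e, f
  1-simplices (7): ac, ad, ae, bf, cd, ce, de
  2-simplices (4): acd, ace, ade, cde

Hence C_0 ≅ Z^6, C_1 ≅ Z^7, C_2 ≅ Z^4.

∂_1: C_1 → C_0 maps an edge to its endpoints' difference, ∂[p,q] = q − p.
The 6×7 boundary matrix has rank 4 and Smith normal form diag(1,1,1,1).

∂_2: C_2 → C_1 maps a triangle to the signed sum of its edges. For instance
  ∂ace = ce − ae + ac,
  ∂acd = cd − ad + ac.
As a 7×4 matrix over Z this has rank 3, with invariant factors (1,1,1).

Reading off H_k = ker ∂_k / im ∂_{k+1}:

  H_0: rank C_0 − rank ∂_1 = 6 − 4 = 2, and the invariant factors of ∂_1 are all 1, so H_0 ≅ Z^2.
  H_1: rank ker ∂_1 − rank ∂_2 = (7 − 4) − 3 = 0, and the invariant factors of ∂_2 are all 1, so H_1 ≅ 0.
  H_2: rank ker ∂_2 − rank ∂_3 = (4 − 3) − 0 = 1, and there is no ∂_3, so H_2 ≅ Z.

(K is a triangulation of the disjoint union of the 2-sphere S^2 and the 1-simplex.)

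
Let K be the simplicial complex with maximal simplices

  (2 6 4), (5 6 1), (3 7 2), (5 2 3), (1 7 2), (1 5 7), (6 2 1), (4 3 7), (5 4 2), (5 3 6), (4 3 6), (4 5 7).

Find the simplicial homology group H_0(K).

H_0 = Z.

Take the total order 1 < 2 < 3 < 4 < 5 < 6 < 7 on the vertex set. Then K (dimension 2) consists of the simplices:

  0-simplices (7): [1], [2], [3], [4], [5], [6], [7]
  1-simplices (18): [1,2], [1,5], [1,6], [1,7], [2,3], [2,4], [2,5], [2,6], [2,7], [3,4], [3,5], [3,6], [3,7], [4,5], [4,6], [4,7], [5,6], [5,7]
  2-simplices (12): [1,2,6], [1,2,7], [1,5,6], [1,5,7], [2,3,5], [2,3,7], [2,4,5], [2,4,6], [3,4,6], [3,4,7], [3,5,6], [4,5,7]

so the chain groups are C_0 ≅ Z^7, C_1 ≅ Z^18, C_2 ≅ Z^12.

∂_1: C_1 → C_0 sends each edge [p,q] (with p < q) to q − p. For instance
  ∂[3,5] = [5] − [3].
The resulting 7×18 matrix has rank 6, and its Smith normal form has invariant factors (1,1,1,1,1,1).

Boundary ∂_2: C_2 → C_1 sends each 2-simplex [p,q,r] to [q,r] − [p,r] + [p,q]. For instance
  ∂[2,3,5] = [3,5] − [2,5] + [2,3],
  ∂[2,3,7] = [3,7] − [2,7] + [2,3].
The resulting 18×12 matrix has rank 12, and its Smith normal form has invariant factors (1,1,1,1,1,1,1,1,1,1,1,2).

Reading off H_k = ker ∂_k / im ∂_{k+1}:

  H_0: rank C_0 − rank ∂_1 = 7 − 6 = 1, and the invariant factors of ∂_1 are all 1, so H_0 ≅ Z.

(K is a triangulation of the real projective plane RP^2.)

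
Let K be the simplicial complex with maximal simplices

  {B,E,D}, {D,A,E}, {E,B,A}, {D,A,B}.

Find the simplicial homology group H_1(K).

Fix the vertex order A < B < D < E and write every simplex with vertices in increasing order. Then dim K = 2 and the simplices of K are:

  0-simplices (4): A, B, D, E
  1-simplices (6): AB, AD, AE, BD, BE, DE
  2-simplices (4): ABD, ABE, ADE, BDE

giving chain groups C_0 ≅ Z^4, C_1 ≅ Z^6, C_2 ≅ Z^4.

The boundary map ∂_1: C_1 → C_0 sends each edge [p,q] (with p < q) to q − p. For instance
  ∂AE = E − A.
This gives a 4×6 integer matrix of rank 3; reducing to Smith normal form yields diagonal entries (1,1,1).

Boundary ∂_2: C_2 → C_1 maps a triangle to the signed sum of its edges. For instance
  ∂ADE = DE − AE + AD,
  ∂BDE = DE − BE + BD.
This gives a 6×4 integer matrix of rank 3; reducing to Smith normal form yields diagonal entries (1,1,1).

Computing H_k = (kernel of ∂_k) / (image of ∂_{k+1}):

  H_1: rank ker ∂_1 − rank ∂_2 = (6 − 3) − 3 = 0, and the invariant factors of ∂_2 are all 1, so H_1 = 0.

H_1 ≅ 0.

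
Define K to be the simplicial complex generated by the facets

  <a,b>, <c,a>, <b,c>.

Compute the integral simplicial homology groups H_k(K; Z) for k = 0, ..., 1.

H_0 = Z,  H_1 = Z.

Take the total order a < b < c on the vertex set. Then K (dimension 1) consists of the simplices:

  0-simplices (3): a, b, c
  1-simplices (3): ab, ac, bc

Hence C_0 ≅ Z^3, C_1 ≅ Z^3.

The boundary map ∂_1: C_1 → C_0 is given by ∂[p,q] = [q] − [p]. For instance
  ∂ab = b − a.
The resulting 3×3 matrix has rank 2, and its Smith normal form has invariant factors (1,1).

Now H_k = ker ∂_k / im ∂_{k+1}, so:

  H_0: rank C_0 − rank ∂_1 = 3 − 2 = 1, and the invariant factors of ∂_1 are all 1, so H_0 = Z.
  H_1: rank ker ∂_1 − rank ∂_2 = (3 − 2) − 0 = 1, and there is no ∂_2, so H_1 = Z.

As a check, the Euler characteristic is 3 − 3 = 0, which agrees with 1 − 1 = 0.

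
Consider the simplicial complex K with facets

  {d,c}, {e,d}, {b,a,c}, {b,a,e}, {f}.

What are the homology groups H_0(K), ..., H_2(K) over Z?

Order the vertices as a < b < c < d < e < f. Listing each simplex with vertices in this order, K has dimension 2 with simplices:

  0-simplices (6): a, b, c, d, e, f
  1-simplices (7): ab, ac, ae, bc, be, cd, de
  2-simplices (2): abc, abe

giving chain groups C_0 ≅ Z^6, C_1 ≅ Z^7, C_2 ≅ Z^2.

∂_1: C_1 → C_0 sends each edge [p,q] (with p < q) to q − p. For instance
  ∂ab = b − a.
The 6×7 boundary matrix has rank 4 and Smith normal form diag(1,1,1,1).

Boundary ∂_2: C_2 → C_1 sends each 2-simplex [p,q,r] to [q,r] − [p,r] + [p,q]. For instance
  ∂abc = bc − ac + ab,
  ∂abe = be − ae + ab.
The resulting 7×2 matrix has rank 2, and its Smith normal form has invariant factors (1,1).

Reading off H_k = ker ∂_k / im ∂_{k+1}:

  H_0: rank C_0 − rank ∂_1 = 6 − 4 = 2, and the invariant factors of ∂_1 are all 1, so H_0 = Z^2.
  H_1: rank ker ∂_1 − rank ∂_2 = (7 − 4) − 2 = 1, and the invariant factors of ∂_2 are all 1, so H_1 = Z.
  H_2: rank ker ∂_2 − rank ∂_3 = (2 − 2) − 0 = 0, and there is no ∂_3, so H_2 = 0.

As a check, the Euler characteristic is 6 − 7 + 2 = 1, which agrees with 2 − 1 + 0 = 1.

H_0 ≅ Z^2,  H_1 ≅ Z,  H_2 = 0.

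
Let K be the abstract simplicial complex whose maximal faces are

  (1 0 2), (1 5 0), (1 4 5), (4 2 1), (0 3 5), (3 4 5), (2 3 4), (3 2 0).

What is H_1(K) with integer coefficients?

H_1 = 0.

Take the total order 0 < 1 < 2 < 3 < 4 < 5 on the vertex set. Then K (dimension 2) consists of the simplices:

  0-simplices (6): [0], [1], [2], [3], [4], [5]
  1-simplices (12): [0,1], [0,2], [0,3], [0,5], [1,2], [1,4], [1,5], [2,3], [2,4], [3,4], [3,5], [4,5]
  2-simplices (8): [0,1,2], [0,1,5], [0,2,3], [0,3,5], [1,2,4], [1,4,5], [2,3,4], [3,4,5]

so the chain groups are C_0 ≅ Z^6, C_1 ≅ Z^12, C_2 ≅ Z^8.

∂_1: C_1 → C_0 maps an edge to its endpoints' difference, ∂[p,q] = q − p.
As a 6×12 matrix over Z this has rank 5, with invariant factors (1,1,1,1,1).

The boundary map ∂_2: C_2 → C_1 sends each 2-simplex [p,q,r] to [q,r] − [p,r] + [p,q]. For instance
  ∂[3,4,5] = [4,5] − [3,5] + [3,4],
  ∂[1,4,5] = [4,5] − [1,5] + [1,4].
As a 12×8 matrix over Z this has rank 7, with invariant factors (1,1,1,1,1,1,1).

From H_k ≅ ker(∂_k) / im(∂_{k+1}) we obtain:

  H_1: rank ker ∂_1 − rank ∂_2 = (12 − 5) − 7 = 0, and the invariant factors of ∂_2 are all 1, so H_1 = 0.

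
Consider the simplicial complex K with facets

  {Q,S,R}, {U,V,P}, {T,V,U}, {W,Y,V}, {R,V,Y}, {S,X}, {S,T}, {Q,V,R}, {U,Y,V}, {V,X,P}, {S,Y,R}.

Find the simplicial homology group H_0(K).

H_0 = Z.

We work with the vertex ordering P < Q < R < S < T < U < V < W < X < Y. The simplices of K, each written with vertices in increasing order, are:

  0-simplices (10): P, Q, R, S, T, U, V, W, X, Y
  1-simplices (20): PU, PV, PX, QR, QS, QV, RS, RV, RY, ST, SX, SY, TU, TV, UV, UY, VW, VX, VY, WY
  2-simplices (9): PUV, PVX, QRS, QRV, RSY, RVY, TUV, UVY, VWY

giving chain groups C_0 ≅ Z^10, C_1 ≅ Z^20, C_2 ≅ Z^9.

∂_1: C_1 → C_0 is given by ∂[p,q] = [q] − [p]. For instance
  ∂RS = S − R.
As a 10×20 matrix over Z this has rank 9, with invariant factors (1,1,1,1,1,1,1,1,1).

Boundary ∂_2: C_2 → C_1 sends each 2-simplex [p,q,r] to [q,r] − [p,r] + [p,q]. For instance
  ∂QRS = RS − QS + QR,
  ∂RVY = VY − RY + RV.
As a 20×9 matrix over Z this has rank 9, with invariant factors (1,1,1,1,1,1,1,1,1).

Computing H_k = (kernel of ∂_k) / (image of ∂_{k+1}):

  H_0: rank C_0 − rank ∂_1 = 10 − 9 = 1, and the invariant factors of ∂_1 are all 1, so H_0 ≅ Z.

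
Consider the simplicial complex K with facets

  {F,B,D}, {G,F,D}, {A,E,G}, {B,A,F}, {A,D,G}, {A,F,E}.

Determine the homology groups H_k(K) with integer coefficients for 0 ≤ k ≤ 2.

H_0 ≅ Z,  H_1 ≅ Z,  H_2 = 0.

Take the total order A < B < D < E < F < G on the vertex set. Then K (dimension 2) consists of the simplices:

  0-simplices (6): A, B, D, E, F, G
  1-simplices (12): AB, AD, AE, AF, AG, BD, BF, DF, DG, EF, EG, FG
  2-simplices (6): ABF, ADG, AEF, AEG, BDF, DFG

giving chain groups C_0 ≅ Z^6, C_1 ≅ Z^12, C_2 ≅ Z^6.

Boundary ∂_1: C_1 → C_0 is given by ∂[p,q] = [q] − [p].
The 6×12 boundary matrix has rank 5 and Smith normal form diag(1,1,1,1,1).

Boundary ∂_2: C_2 → C_1 acts by ∂[p,q,r] = [q,r] − [p,r] + [p,q]. For instance
  ∂ABF = BF − AF + AB,
  ∂AEG = EG − AG + AE.
As a 12×6 matrix over Z this has rank 6, with invariant factors (1,1,1,1,1,1).

Now H_k = ker ∂_k / im ∂_{k+1}, so:

  H_0: rank C_0 − rank ∂_1 = 6 − 5 = 1, and the invariant factors of ∂_1 are all 1, so H_0 = Z.
  H_1: rank ker ∂_1 − rank ∂_2 = (12 − 5) − 6 = 1, and the invariant factors of ∂_2 are all 1, so H_1 = Z.
  H_2: rank ker ∂_2 − rank ∂_3 = (6 − 6) − 0 = 0, and there is no ∂_3, so H_2 = 0.

As a check, the Euler characteristic is 6 − 12 + 6 = 0, which agrees with 1 − 1 + 0 = 0.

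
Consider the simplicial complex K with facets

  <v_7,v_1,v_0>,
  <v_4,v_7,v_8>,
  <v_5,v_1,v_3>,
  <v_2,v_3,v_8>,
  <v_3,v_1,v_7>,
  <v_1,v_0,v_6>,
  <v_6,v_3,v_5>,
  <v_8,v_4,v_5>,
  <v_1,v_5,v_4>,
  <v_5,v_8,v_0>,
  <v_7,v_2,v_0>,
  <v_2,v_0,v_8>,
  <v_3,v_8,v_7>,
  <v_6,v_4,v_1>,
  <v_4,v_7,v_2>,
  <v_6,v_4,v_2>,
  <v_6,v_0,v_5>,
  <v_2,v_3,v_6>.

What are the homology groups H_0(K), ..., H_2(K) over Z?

Fix the vertex order v_0 < v_1 < v_2 < v_3 < v_4 < v_5 < v_6 < v_7 < v_8 and write every simplex with vertices in increasing order. Then dim K = 2 and the simplices of K are:

  0-simplices (9): [v_0], [v_1], [v_2], [v_3], [v_4], [v_5], [v_6], [v_7], [v_8]
  1-simplices (27): (27 of them)
  2-simplices (18): (18 of them)

giving chain groups C_0 ≅ Z^9, C_1 ≅ Z^27, C_2 ≅ Z^18.

The boundary map ∂_1: C_1 → C_0 maps an edge to its endpoints' difference, ∂[p,q] = q − p. For instance
  ∂[v_2,v_7] = [v_7] − [v_2].
The 9×27 boundary matrix has rank 8 and Smith normal form diag(1,1,1,1,1,1,1,1).

∂_2: C_2 → C_1 acts by ∂[p,q,r] = [q,r] − [p,r] + [p,q]. For instance
  ∂[v_1,v_3,v_5] = [v_3,v_5] − [v_1,v_5] + [v_1,v_3],
  ∂[v_4,v_5,v_8] = [v_5,v_8] − [v_4,v_8] + [v_4,v_5].
As a 27×18 matrix over Z this has rank 18, with invariant factors (1,1,1,1,1,1,1,1,1,1,1,1,1,1,1,1,1,2).

Computing H_k = (kernel of ∂_k) / (image of ∂_{k+1}):

  H_0: rank C_0 − rank ∂_1 = 9 − 8 = 1, and the invariant factors of ∂_1 are all 1, so H_0 = Z.
  H_1: rank ker ∂_1 − rank ∂_2 = (27 − 8) − 18 = 1, and ∂_2 has invariant factor 2 > 1, so H_1 = Z ⊕ Z/2.
  H_2: rank ker ∂_2 − rank ∂_3 = (18 − 18) − 0 = 0, and there is no ∂_3, so H_2 = 0.

As a check, the Euler characteristic is 9 − 27 + 18 = 0, which agrees with 1 − 1 + 0 = 0.
(K is a triangulation of the Klein bottle.)

H_0 ≅ Z,  H_1 ≅ Z ⊕ Z/2,  H_2 = 0.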